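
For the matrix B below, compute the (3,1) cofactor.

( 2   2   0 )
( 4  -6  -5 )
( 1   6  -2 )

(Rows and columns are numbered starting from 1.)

-10

Delete row 3 and column 1; the remaining 2×2 submatrix is [2 0; -6 -5].
Its determinant is 2·(-5) − 0·(-6) = -10.
The cofactor carries sign (−1)^(3+1) = +1, so C_{3,1} = +(-10) = -10.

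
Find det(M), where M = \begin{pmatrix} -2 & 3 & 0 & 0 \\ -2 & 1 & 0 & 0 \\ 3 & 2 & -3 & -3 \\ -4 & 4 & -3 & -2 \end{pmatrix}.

-12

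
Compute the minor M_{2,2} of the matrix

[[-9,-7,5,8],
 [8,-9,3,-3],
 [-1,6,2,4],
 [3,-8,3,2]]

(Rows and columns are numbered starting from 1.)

Delete row 2 and column 2; the remaining 3×3 submatrix is [-9 5 8; -1 2 4; 3 3 2].
Its determinant is 70.

The minor is 70.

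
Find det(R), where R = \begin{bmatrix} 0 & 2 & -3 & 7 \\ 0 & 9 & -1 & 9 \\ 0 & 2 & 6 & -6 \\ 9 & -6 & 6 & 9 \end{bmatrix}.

det(R) = -720

Expand along column 1 (it has 3 zeros):
  − (9) · M_41   where M_41 = det([2 -3 7; 9 -1 9; 2 6 -6]) = 80
det = (-1)·(9)·(80) = -720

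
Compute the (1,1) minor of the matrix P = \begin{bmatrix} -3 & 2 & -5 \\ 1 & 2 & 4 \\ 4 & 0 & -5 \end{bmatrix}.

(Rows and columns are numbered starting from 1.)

-10

Delete row 1 and column 1; the remaining 2×2 submatrix is [2 4; 0 -5].
Its determinant is 2·(-5) − 4·0 = -10.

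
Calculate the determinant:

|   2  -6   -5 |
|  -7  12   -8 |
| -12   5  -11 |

The determinant is -843.

Expand along column 1:
  + 2 · |12 -8; 5 -11| = 2·(-132 − (-40)) = -184
  − (-7) · |-6 -5; 5 -11| = −(-7)·(66 − (-25)) = 637
  + (-12) · |-6 -5; 12 -8| = (-12)·(48 − (-60)) = -1296
Sum: (-184) + (637) + (-1296) = -843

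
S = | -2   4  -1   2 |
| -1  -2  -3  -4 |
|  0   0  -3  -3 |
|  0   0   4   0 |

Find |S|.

S is block upper-triangular with a 2×2 block and a 2×2 block on the diagonal, so its determinant equals the product of the determinants of the diagonal blocks.
det of the 2×2 block = 8
det of the 2×2 block = 12
det = (8)·(12) = 96

The determinant is 96.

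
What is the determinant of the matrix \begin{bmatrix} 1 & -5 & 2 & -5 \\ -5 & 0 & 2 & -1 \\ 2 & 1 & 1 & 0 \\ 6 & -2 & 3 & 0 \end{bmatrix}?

-210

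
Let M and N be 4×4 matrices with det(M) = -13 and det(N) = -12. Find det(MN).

det(MN) = det(M)·det(N) = (-13)·(-12) = 156

|MN| = 156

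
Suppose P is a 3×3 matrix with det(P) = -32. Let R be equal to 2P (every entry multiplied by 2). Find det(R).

-256

For a 3×3 matrix, det(2P) = 2^3·det(P) = 8·det(P).
det(R) = (8)·(-32) = -256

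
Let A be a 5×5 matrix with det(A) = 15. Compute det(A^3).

3375

det(A^3) = (det A)^3 = (15)^3 = 3375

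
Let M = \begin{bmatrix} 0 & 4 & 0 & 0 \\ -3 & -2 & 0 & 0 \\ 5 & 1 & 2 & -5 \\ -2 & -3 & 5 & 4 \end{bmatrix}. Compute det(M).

M is block lower-triangular with a 2×2 block and a 2×2 block on the diagonal, so its determinant equals the product of the determinants of the diagonal blocks.
det of the 2×2 block = 12
det of the 2×2 block = 33
det = (12)·(33) = 396

396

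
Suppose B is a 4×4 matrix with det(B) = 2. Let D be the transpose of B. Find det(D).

det(Bᵀ) = det(B).
det(D) = (1)·(2) = 2

2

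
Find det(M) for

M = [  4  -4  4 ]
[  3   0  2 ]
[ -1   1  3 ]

|M| = 48

Expand along row 2:
  − 3 · |-4 4; 1 3| = −3·(-12 − 4) = 48
  − 2 · |4 -4; -1 1| = −2·(4 − 4) = 0
Sum: (48) + (0) = 48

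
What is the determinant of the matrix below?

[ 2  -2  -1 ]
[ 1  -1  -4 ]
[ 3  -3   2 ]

Expand along column 1:
  + 2 · |-1 -4; -3 2| = 2·(-2 − 12) = -28
  − 1 · |-2 -1; -3 2| = −1·(-4 − 3) = 7
  + 3 · |-2 -1; -1 -4| = 3·(8 − 1) = 21
Sum: (-28) + (7) + (21) = 0

0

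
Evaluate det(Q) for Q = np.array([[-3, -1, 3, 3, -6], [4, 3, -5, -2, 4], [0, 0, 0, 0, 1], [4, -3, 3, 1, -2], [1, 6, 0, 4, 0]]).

264

Expand along row 3 (it has 4 zeros):
  + (1) · M_35   where M_35 = det([-3 -1 3 3; 4 3 -5 -2; 4 -3 3 1; 1 6 0 4]) = 264
det = (+1)·(1)·(264) = 264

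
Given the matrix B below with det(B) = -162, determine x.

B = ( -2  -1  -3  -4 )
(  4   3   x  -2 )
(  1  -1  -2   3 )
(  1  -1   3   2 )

1

Expanding along the column containing x, det(B) is linear in x: det(B) = (3)·x + (-165).
Set (3)·x + (-165) = -162  ⇒  (3)·x = 3  ⇒  x = 1.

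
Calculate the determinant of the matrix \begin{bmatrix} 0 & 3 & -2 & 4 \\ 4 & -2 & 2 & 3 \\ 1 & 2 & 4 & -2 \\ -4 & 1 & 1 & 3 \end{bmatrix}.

-625

Expand along row 1 (it has 1 zero):
  − (3) · M_12   where M_12 = det([4 2 3; 1 4 -2; -4 1 3]) = 117
  + (-2) · M_13   where M_13 = det([4 -2 3; 1 2 -2; -4 1 3]) = 49
  − (4) · M_14   where M_14 = det([4 -2 2; 1 2 4; -4 1 1]) = 44
det = (-1)·(3)·(117) + (+1)·(-2)·(49) + (-1)·(4)·(44) = -625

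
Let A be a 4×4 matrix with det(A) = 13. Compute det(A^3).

det(A^3) = (det A)^3 = (13)^3 = 2197

2197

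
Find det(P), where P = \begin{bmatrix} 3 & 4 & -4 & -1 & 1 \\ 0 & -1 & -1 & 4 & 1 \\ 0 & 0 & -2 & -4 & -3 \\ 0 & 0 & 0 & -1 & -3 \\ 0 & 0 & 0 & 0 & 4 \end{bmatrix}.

The determinant is -24.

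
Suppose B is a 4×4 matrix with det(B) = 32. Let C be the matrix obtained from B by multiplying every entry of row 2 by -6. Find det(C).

Scaling one row by -6 multiplies the determinant by -6.
det(C) = (-6)·(32) = -192

det(C) = -192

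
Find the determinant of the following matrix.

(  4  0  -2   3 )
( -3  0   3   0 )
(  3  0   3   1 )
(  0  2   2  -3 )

Expand along column 2 (it has 3 zeros):
  + (2) · M_42   where M_42 = det([4 -2 3; -3 3 0; 3 3 1]) = -48
det = (+1)·(2)·(-48) = -96

The determinant is -96.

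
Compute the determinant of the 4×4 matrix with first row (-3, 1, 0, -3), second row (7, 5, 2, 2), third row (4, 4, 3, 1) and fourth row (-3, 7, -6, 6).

Expand along row 1 (it has 1 zero):
  + (-3) · M_11   where M_11 = det([5 2 2; 4 3 1; 7 -6 6]) = -4
  − (1) · M_12   where M_12 = det([7 2 2; 4 3 1; -3 -6 6]) = 84
  − (-3) · M_14   where M_14 = det([7 5 2; 4 4 3; -3 7 -6]) = -160
det = (+1)·(-3)·(-4) + (-1)·(1)·(84) + (-1)·(-3)·(-160) = -552

-552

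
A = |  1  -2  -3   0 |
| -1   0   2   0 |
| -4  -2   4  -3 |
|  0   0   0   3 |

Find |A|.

Expand along row 4 (it has 3 zeros):
  + (3) · M_44   where M_44 = det([1 -2 -3; -1 0 2; -4 -2 4]) = 6
det = (+1)·(3)·(6) = 18

18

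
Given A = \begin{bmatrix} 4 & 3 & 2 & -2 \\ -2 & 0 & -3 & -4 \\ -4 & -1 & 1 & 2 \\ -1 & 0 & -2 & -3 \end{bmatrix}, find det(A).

The determinant is -14.

Expand along column 2 (it has 2 zeros):
  − (3) · M_12   where M_12 = det([-2 -3 -4; -4 1 2; -1 -2 -3]) = 4
  − (-1) · M_32   where M_32 = det([4 2 -2; -2 -3 -4; -1 -2 -3]) = -2
det = (-1)·(3)·(4) + (-1)·(-1)·(-2) = -14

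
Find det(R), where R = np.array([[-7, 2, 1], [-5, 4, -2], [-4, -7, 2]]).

Expand along column 1:
  + (-7) · |4 -2; -7 2| = (-7)·(8 − 14) = 42
  − (-5) · |2 1; -7 2| = −(-5)·(4 − (-7)) = 55
  + (-4) · |2 1; 4 -2| = (-4)·(-4 − 4) = 32
Sum: (42) + (55) + (32) = 129

The determinant is 129.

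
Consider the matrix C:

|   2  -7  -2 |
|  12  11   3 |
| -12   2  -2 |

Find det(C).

-284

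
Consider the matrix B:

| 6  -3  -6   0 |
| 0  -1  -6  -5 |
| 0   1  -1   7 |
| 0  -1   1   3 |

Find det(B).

Expand along column 1 (it has 3 zeros):
  + (6) · M_11   where M_11 = det([-1 -6 -5; 1 -1 7; -1 1 3]) = 70
det = (+1)·(6)·(70) = 420

The determinant is 420.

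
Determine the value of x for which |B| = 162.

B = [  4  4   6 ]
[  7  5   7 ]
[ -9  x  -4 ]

Expanding along the row containing x, det(B) is linear in x: det(B) = (14)·x + (50).
Set (14)·x + (50) = 162  ⇒  (14)·x = 112  ⇒  x = 8.

x = 8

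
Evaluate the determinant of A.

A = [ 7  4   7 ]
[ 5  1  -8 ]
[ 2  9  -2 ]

767

Expand along column 1:
  + 7 · |1 -8; 9 -2| = 7·(-2 − (-72)) = 490
  − 5 · |4 7; 9 -2| = −5·(-8 − 63) = 355
  + 2 · |4 7; 1 -8| = 2·(-32 − 7) = -78
Sum: (490) + (355) + (-78) = 767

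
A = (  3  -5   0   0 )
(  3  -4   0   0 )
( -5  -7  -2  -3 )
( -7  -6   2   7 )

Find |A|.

det(A) = -24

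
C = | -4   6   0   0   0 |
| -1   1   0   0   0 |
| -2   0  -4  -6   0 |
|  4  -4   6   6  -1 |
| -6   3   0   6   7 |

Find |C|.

|C| = 120

C is block lower-triangular with a 2×2 block and a 3×3 block on the diagonal, so its determinant equals the product of the determinants of the diagonal blocks.
det of the 2×2 block = 2
det of the 3×3 block = 60
det = (2)·(60) = 120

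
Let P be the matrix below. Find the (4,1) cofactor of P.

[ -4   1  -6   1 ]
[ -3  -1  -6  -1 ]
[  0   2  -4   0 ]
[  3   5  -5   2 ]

The cofactor is -24.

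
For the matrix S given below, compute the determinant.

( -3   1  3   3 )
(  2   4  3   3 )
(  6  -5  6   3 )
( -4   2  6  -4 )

|S| = 2076

Expand along row 1:
  + (-3) · M_11   where M_11 = det([4 3 3; -5 6 3; 2 6 -4]) = -336
  − (1) · M_12   where M_12 = det([2 3 3; 6 6 3; -4 6 -4]) = 132
  + (3) · M_13   where M_13 = det([2 4 3; 6 -5 3; -4 2 -4]) = 52
  − (3) · M_14   where M_14 = det([2 4 3; 6 -5 6; -4 2 6]) = -348
det = (+1)·(-3)·(-336) + (-1)·(1)·(132) + (+1)·(3)·(52) + (-1)·(3)·(-348) = 2076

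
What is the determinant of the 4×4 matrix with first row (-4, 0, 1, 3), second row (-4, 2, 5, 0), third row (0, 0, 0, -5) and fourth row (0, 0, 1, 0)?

The matrix is block upper-triangular with a 2×2 block and a 2×2 block on the diagonal, so its determinant equals the product of the determinants of the diagonal blocks.
det of the 2×2 block = -8
det of the 2×2 block = 5
det = (-8)·(5) = -40

The determinant is -40.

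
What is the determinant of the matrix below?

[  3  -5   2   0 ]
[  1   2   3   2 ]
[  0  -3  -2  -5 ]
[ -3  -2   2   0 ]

309

Expand along column 4 (it has 2 zeros):
  + (2) · M_24   where M_24 = det([3 -5 2; 0 -3 -2; -3 -2 2]) = -78
  − (-5) · M_34   where M_34 = det([3 -5 2; 1 2 3; -3 -2 2]) = 93
det = (+1)·(2)·(-78) + (-1)·(-5)·(93) = 309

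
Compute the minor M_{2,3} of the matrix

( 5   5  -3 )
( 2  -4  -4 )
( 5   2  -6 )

The minor is -15.

Delete row 2 and column 3; the remaining 2×2 submatrix is [5 5; 5 2].
Its determinant is 5·2 − 5·5 = -15.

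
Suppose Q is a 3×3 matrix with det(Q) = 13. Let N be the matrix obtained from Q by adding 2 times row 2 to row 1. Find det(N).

The determinant is 13.

Adding a multiple of one row to another leaves the determinant unchanged.
det(N) = (1)·(13) = 13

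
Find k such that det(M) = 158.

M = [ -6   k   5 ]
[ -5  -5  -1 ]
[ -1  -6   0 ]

k = -3

Expanding along the row containing k, det(M) is linear in k: det(M) = (1)·k + (161).
Set (1)·k + (161) = 158  ⇒  (1)·k = -3  ⇒  k = -3.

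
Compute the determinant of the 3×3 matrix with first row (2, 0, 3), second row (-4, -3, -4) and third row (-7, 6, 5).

Expand along row 1:
  + 2 · |-3 -4; 6 5| = 2·(-15 − (-24)) = 18
  + 3 · |-4 -3; -7 6| = 3·(-24 − 21) = -135
Sum: (18) + (-135) = -117

The determinant is -117.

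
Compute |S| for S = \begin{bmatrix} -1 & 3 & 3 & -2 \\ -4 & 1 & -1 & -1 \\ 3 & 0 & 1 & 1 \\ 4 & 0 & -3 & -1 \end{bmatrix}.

51

Expand along column 2 (it has 2 zeros):
  − (3) · M_12   where M_12 = det([-4 -1 -1; 3 1 1; 4 -3 -1]) = -2
  + (1) · M_22   where M_22 = det([-1 3 -2; 3 1 1; 4 -3 -1]) = 45
det = (-1)·(3)·(-2) + (+1)·(1)·(45) = 51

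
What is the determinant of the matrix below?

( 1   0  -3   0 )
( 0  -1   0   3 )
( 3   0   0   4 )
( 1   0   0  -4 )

48

Expand along column 2 (it has 3 zeros):
  + (-1) · M_22   where M_22 = det([1 -3 0; 3 0 4; 1 0 -4]) = -48
det = (+1)·(-1)·(-48) = 48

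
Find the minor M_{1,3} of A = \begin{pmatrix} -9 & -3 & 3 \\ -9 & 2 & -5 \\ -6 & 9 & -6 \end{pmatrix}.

-69

Delete row 1 and column 3; the remaining 2×2 submatrix is [-9 2; -6 9].
Its determinant is (-9)·9 − 2·(-6) = -69.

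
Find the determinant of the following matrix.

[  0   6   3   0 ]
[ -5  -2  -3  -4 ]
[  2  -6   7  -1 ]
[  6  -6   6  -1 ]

-1086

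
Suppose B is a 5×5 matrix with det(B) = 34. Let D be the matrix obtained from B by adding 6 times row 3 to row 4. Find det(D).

34

Adding a multiple of one row to another leaves the determinant unchanged.
det(D) = (1)·(34) = 34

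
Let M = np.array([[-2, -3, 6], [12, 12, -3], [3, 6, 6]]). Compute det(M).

Expand along row 1:
  + (-2) · |12 -3; 6 6| = (-2)·(72 − (-18)) = -180
  − (-3) · |12 -3; 3 6| = −(-3)·(72 − (-9)) = 243
  + 6 · |12 12; 3 6| = 6·(72 − 36) = 216
Sum: (-180) + (243) + (216) = 279

279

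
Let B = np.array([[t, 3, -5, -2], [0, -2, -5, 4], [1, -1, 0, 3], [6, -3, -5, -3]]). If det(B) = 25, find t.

Expanding along the column containing t, det(B) is linear in t: det(B) = (50)·t + (475).
Set (50)·t + (475) = 25  ⇒  (50)·t = -450  ⇒  t = -9.

-9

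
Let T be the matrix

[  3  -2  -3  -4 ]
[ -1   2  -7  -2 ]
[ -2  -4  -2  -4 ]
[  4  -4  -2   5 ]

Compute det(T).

The determinant is -1488.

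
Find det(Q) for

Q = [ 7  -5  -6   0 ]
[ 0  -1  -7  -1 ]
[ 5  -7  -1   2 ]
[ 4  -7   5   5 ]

-324

Expand along row 1 (it has 1 zero):
  + (7) · M_11   where M_11 = det([-1 -7 -1; -7 -1 2; -7 5 5]) = -90
  − (-5) · M_12   where M_12 = det([0 -7 -1; 5 -1 2; 4 5 5]) = 90
  + (-6) · M_13   where M_13 = det([0 -1 -1; 5 -7 2; 4 -7 5]) = 24
det = (+1)·(7)·(-90) + (-1)·(-5)·(90) + (+1)·(-6)·(24) = -324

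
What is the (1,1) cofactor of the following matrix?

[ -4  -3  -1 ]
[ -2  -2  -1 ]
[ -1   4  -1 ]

Delete row 1 and column 1; the remaining 2×2 submatrix is [-2 -1; 4 -1].
Its determinant is (-2)·(-1) − (-1)·4 = 6.
The cofactor carries sign (−1)^(1+1) = +1, so C_{1,1} = +(6) = 6.

6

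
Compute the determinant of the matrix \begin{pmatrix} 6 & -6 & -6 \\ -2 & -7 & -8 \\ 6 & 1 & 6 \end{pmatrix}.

Expand along column 1:
  + 6 · |-7 -8; 1 6| = 6·(-42 − (-8)) = -204
  − (-2) · |-6 -6; 1 6| = −(-2)·(-36 − (-6)) = -60
  + 6 · |-6 -6; -7 -8| = 6·(48 − 42) = 36
Sum: (-204) + (-60) + (36) = -228

The determinant is -228.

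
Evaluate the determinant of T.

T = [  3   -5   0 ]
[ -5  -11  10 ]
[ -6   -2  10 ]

Expand along row 1:
  + 3 · |-11 10; -2 10| = 3·(-110 − (-20)) = -270
  − (-5) · |-5 10; -6 10| = −(-5)·(-50 − (-60)) = 50
Sum: (-270) + (50) = -220

-220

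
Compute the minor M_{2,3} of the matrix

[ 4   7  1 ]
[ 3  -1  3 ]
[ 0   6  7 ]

24

Delete row 2 and column 3; the remaining 2×2 submatrix is [4 7; 0 6].
Its determinant is 4·6 − 7·0 = 24.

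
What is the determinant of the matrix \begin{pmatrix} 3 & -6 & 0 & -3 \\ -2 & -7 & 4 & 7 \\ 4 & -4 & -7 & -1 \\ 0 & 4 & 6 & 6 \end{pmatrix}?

Expand along row 1 (it has 1 zero):
  + (3) · M_11   where M_11 = det([-7 4 7; -4 -7 -1; 4 6 6]) = 360
  − (-6) · M_12   where M_12 = det([-2 4 7; 4 -7 -1; 0 6 6]) = 144
  − (-3) · M_14   where M_14 = det([-2 -7 4; 4 -4 -7; 0 4 6]) = 224
det = (+1)·(3)·(360) + (-1)·(-6)·(144) + (-1)·(-3)·(224) = 2616

The determinant is 2616.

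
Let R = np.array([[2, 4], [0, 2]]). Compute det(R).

det(R) = 4

det(R) = 2·2 − 4·0 = 4 − 0 = 4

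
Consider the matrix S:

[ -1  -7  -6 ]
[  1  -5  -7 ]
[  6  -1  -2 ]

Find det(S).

Expand along column 1:
  + (-1) · |-5 -7; -1 -2| = (-1)·(10 − 7) = -3
  − 1 · |-7 -6; -1 -2| = −1·(14 − 6) = -8
  + 6 · |-7 -6; -5 -7| = 6·(49 − 30) = 114
Sum: (-3) + (-8) + (114) = 103

The determinant is 103.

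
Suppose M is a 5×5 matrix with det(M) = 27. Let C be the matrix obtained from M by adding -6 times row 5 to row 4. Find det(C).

The determinant is 27.

Adding a multiple of one row to another leaves the determinant unchanged.
det(C) = (1)·(27) = 27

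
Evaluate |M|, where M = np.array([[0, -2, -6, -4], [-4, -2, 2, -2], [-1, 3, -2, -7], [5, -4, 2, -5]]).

Expand along row 1 (it has 1 zero):
  − (-2) · M_12   where M_12 = det([-4 2 -2; -1 -2 -7; 5 2 -5]) = -192
  + (-6) · M_13   where M_13 = det([-4 -2 -2; -1 3 -7; 5 -4 -5]) = 274
  − (-4) · M_14   where M_14 = det([-4 -2 2; -1 3 -2; 5 -4 2]) = 2
det = (-1)·(-2)·(-192) + (+1)·(-6)·(274) + (-1)·(-4)·(2) = -2020

|M| = -2020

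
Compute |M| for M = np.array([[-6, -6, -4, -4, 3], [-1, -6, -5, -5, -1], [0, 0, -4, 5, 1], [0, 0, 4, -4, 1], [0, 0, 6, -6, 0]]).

M is block upper-triangular with a 2×2 block and a 3×3 block on the diagonal, so its determinant equals the product of the determinants of the diagonal blocks.
det of the 2×2 block = 30
det of the 3×3 block = 6
det = (30)·(6) = 180

The determinant is 180.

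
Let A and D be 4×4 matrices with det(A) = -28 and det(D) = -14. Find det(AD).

det(AD) = 392

det(AD) = det(A)·det(D) = (-28)·(-14) = 392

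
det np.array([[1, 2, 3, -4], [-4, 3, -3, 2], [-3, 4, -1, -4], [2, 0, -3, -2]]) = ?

Expand along row 4 (it has 1 zero):
  − (2) · M_41   where M_41 = det([2 3 -4; 3 -3 2; 4 -1 -4]) = 52
  − (-3) · M_43   where M_43 = det([1 2 -4; -4 3 2; -3 4 -4]) = -36
  + (-2) · M_44   where M_44 = det([1 2 3; -4 3 -3; -3 4 -1]) = -2
det = (-1)·(2)·(52) + (-1)·(-3)·(-36) + (+1)·(-2)·(-2) = -208

-208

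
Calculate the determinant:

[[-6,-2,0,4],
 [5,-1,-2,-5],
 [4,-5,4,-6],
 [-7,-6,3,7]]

590

Expand along row 1 (it has 1 zero):
  + (-6) · M_11   where M_11 = det([-1 -2 -5; -5 4 -6; -6 3 7]) = -233
  − (-2) · M_12   where M_12 = det([5 -2 -5; 4 4 -6; -7 3 7]) = 2
  − (4) · M_14   where M_14 = det([5 -1 -2; 4 -5 4; -7 -6 3]) = 203
det = (+1)·(-6)·(-233) + (-1)·(-2)·(2) + (-1)·(4)·(203) = 590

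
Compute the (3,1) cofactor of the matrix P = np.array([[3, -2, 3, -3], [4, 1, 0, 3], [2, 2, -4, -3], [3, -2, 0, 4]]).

-30

Delete row 3 and column 1; the remaining 3×3 submatrix is [-2 3 -3; 1 0 3; -2 0 4].
Its determinant is -30.
The cofactor carries sign (−1)^(3+1) = +1, so C_{3,1} = +(-30) = -30.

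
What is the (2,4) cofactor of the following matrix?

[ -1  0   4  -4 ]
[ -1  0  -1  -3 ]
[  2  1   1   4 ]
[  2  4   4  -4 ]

Delete row 2 and column 4; the remaining 3×3 submatrix is [-1 0 4; 2 1 1; 2 4 4].
Its determinant is 24.
The cofactor carries sign (−1)^(2+4) = +1, so C_{2,4} = +(24) = 24.

24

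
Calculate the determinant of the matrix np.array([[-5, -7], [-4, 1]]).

det = (-5)·1 − (-7)·(-4) = -5 − 28 = -33

-33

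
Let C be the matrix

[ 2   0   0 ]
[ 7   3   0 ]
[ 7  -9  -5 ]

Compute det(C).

|C| = -30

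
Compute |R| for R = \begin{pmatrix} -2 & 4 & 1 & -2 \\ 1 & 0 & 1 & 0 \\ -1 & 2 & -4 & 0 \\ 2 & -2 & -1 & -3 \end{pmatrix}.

Expand along row 2 (it has 2 zeros):
  − (1) · M_21   where M_21 = det([4 1 -2; 2 -4 0; -2 -1 -3]) = 74
  − (1) · M_23   where M_23 = det([-2 4 -2; -1 2 0; 2 -2 -3]) = 4
det = (-1)·(1)·(74) + (-1)·(1)·(4) = -78

-78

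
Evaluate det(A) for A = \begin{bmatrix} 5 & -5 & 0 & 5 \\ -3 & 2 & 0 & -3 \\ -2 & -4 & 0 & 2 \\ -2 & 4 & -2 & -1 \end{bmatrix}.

The determinant is -40.

Expand along column 3 (it has 3 zeros):
  − (-2) · M_43   where M_43 = det([5 -5 5; -3 2 -3; -2 -4 2]) = -20
det = (-1)·(-2)·(-20) = -40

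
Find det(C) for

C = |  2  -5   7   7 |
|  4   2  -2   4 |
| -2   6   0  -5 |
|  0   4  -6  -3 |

Expand along row 3 (it has 1 zero):
  + (-2) · M_31   where M_31 = det([-5 7 7; 2 -2 4; 4 -6 -3]) = -24
  − (6) · M_32   where M_32 = det([2 7 7; 4 -2 4; 0 -6 -3]) = -24
  − (-5) · M_34   where M_34 = det([2 -5 7; 4 2 -2; 0 4 -6]) = -16
det = (+1)·(-2)·(-24) + (-1)·(6)·(-24) + (-1)·(-5)·(-16) = 112

The determinant is 112.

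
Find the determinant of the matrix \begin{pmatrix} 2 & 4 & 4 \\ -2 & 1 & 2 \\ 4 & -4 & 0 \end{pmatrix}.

Expand along column 3:
  + 4 · |-2 1; 4 -4| = 4·(8 − 4) = 16
  − 2 · |2 4; 4 -4| = −2·(-8 − 16) = 48
Sum: (16) + (48) = 64

The determinant is 64.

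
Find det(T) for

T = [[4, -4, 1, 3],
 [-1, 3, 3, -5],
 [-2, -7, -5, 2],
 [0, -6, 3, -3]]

det(T) = 318

Expand along row 4 (it has 1 zero):
  + (-6) · M_42   where M_42 = det([4 1 3; -1 3 -5; -2 -5 2]) = -31
  − (3) · M_43   where M_43 = det([4 -4 3; -1 3 -5; -2 -7 2]) = -125
  + (-3) · M_44   where M_44 = det([4 -4 1; -1 3 3; -2 -7 -5]) = 81
det = (+1)·(-6)·(-31) + (-1)·(3)·(-125) + (+1)·(-3)·(81) = 318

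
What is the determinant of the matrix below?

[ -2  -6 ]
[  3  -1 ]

20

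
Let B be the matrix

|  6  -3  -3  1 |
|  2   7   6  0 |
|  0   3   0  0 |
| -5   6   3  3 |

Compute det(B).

Expand along row 3 (it has 3 zeros):
  − (3) · M_32   where M_32 = det([6 -3 1; 2 6 0; -5 3 3]) = 162
det = (-1)·(3)·(162) = -486

|B| = -486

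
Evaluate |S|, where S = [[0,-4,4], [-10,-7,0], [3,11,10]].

|S| = -756

Expand along row 1:
  − (-4) · |-10 0; 3 10| = −(-4)·(-100 − 0) = -400
  + 4 · |-10 -7; 3 11| = 4·(-110 − (-21)) = -356
Sum: (-400) + (-356) = -756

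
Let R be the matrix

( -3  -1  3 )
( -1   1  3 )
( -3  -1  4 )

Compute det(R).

det(R) = -4

Expand along row 1:
  + (-3) · |1 3; -1 4| = (-3)·(4 − (-3)) = -21
  − (-1) · |-1 3; -3 4| = −(-1)·(-4 − (-9)) = 5
  + 3 · |-1 1; -3 -1| = 3·(1 − (-3)) = 12
Sum: (-21) + (5) + (12) = -4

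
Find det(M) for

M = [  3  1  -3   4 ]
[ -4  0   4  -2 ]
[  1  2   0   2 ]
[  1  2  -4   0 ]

det(M) = -64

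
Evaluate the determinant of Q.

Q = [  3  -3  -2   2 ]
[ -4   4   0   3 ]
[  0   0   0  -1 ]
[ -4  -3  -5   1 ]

Expand along row 3 (it has 3 zeros):
  − (-1) · M_34   where M_34 = det([3 -3 -2; -4 4 0; -4 -3 -5]) = -56
det = (-1)·(-1)·(-56) = -56

det(Q) = -56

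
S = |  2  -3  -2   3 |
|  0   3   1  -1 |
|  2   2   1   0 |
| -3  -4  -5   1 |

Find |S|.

The determinant is -20.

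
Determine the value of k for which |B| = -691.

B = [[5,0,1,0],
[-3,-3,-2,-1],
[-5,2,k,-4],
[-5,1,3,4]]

8

Expanding along the column containing k, det(B) is linear in k: det(B) = (-55)·k + (-251).
Set (-55)·k + (-251) = -691  ⇒  (-55)·k = -440  ⇒  k = 8.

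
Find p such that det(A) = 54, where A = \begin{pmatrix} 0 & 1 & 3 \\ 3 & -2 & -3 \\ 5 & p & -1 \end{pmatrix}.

p = 4

Expanding along the row containing p, det(A) is linear in p: det(A) = (9)·p + (18).
Set (9)·p + (18) = 54  ⇒  (9)·p = 36  ⇒  p = 4.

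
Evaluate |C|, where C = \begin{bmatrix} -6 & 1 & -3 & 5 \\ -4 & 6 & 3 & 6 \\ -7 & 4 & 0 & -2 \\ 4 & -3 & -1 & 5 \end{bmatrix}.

|C| = -16

Expand along row 3 (it has 1 zero):
  + (-7) · M_31   where M_31 = det([1 -3 5; 6 3 6; -3 -1 5]) = 180
  − (4) · M_32   where M_32 = det([-6 -3 5; -4 3 6; 4 -1 5]) = -298
  − (-2) · M_34   where M_34 = det([-6 1 -3; -4 6 3; 4 -3 -1]) = 26
det = (+1)·(-7)·(180) + (-1)·(4)·(-298) + (-1)·(-2)·(26) = -16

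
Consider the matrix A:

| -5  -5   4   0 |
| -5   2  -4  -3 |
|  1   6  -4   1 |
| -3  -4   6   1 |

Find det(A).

220

Expand along row 1 (it has 1 zero):
  + (-5) · M_11   where M_11 = det([2 -4 -3; 6 -4 1; -4 6 1]) = -40
  − (-5) · M_12   where M_12 = det([-5 -4 -3; 1 -4 1; -3 6 1]) = 84
  + (4) · M_13   where M_13 = det([-5 2 -3; 1 6 1; -3 -4 1]) = -100
det = (+1)·(-5)·(-40) + (-1)·(-5)·(84) + (+1)·(4)·(-100) = 220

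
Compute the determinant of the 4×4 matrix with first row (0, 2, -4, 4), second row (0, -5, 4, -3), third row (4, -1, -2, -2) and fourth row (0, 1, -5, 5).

24

Expand along column 1 (it has 3 zeros):
  + (4) · M_31   where M_31 = det([2 -4 4; -5 4 -3; 1 -5 5]) = 6
det = (+1)·(4)·(6) = 24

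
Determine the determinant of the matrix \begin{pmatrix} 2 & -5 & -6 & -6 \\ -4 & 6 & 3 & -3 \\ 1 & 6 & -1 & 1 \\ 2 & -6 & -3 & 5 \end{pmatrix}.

Expand along row 1:
  + (2) · M_11   where M_11 = det([6 3 -3; 6 -1 1; -6 -3 5]) = -48
  − (-5) · M_12   where M_12 = det([-4 3 -3; 1 -1 1; 2 -3 5]) = 2
  + (-6) · M_13   where M_13 = det([-4 6 -3; 1 6 1; 2 -6 5]) = -108
  − (-6) · M_14   where M_14 = det([-4 6 3; 1 6 -1; 2 -6 -3]) = 48
det = (+1)·(2)·(-48) + (-1)·(-5)·(2) + (+1)·(-6)·(-108) + (-1)·(-6)·(48) = 850

850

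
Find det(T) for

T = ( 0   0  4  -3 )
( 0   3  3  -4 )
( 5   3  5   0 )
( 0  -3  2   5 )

The determinant is -285.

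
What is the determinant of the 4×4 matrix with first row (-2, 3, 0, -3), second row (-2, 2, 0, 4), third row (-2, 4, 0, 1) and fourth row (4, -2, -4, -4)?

88

Expand along column 3 (it has 3 zeros):
  − (-4) · M_43   where M_43 = det([-2 3 -3; -2 2 4; -2 4 1]) = 22
det = (-1)·(-4)·(22) = 88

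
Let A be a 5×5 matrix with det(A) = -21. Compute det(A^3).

-9261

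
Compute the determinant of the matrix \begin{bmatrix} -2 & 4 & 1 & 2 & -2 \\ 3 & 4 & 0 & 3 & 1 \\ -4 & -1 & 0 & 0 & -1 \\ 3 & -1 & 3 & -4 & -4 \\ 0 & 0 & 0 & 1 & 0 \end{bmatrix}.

-12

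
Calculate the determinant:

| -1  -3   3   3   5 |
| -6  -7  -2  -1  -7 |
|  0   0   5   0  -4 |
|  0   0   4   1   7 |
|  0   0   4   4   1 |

The matrix is block upper-triangular with a 2×2 block and a 3×3 block on the diagonal, so its determinant equals the product of the determinants of the diagonal blocks.
det of the 2×2 block = -11
det of the 3×3 block = -183
det = (-11)·(-183) = 2013

The determinant is 2013.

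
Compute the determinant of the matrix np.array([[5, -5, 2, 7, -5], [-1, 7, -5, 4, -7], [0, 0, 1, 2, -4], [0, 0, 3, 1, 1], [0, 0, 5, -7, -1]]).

The matrix is block upper-triangular with a 2×2 block and a 3×3 block on the diagonal, so its determinant equals the product of the determinants of the diagonal blocks.
det of the 2×2 block = 30
det of the 3×3 block = 126
det = (30)·(126) = 3780

3780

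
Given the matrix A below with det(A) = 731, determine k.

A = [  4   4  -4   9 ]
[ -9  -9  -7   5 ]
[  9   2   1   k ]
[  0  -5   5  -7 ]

Expanding along the column containing k, det(A) is linear in k: det(A) = (320)·k + (-1829).
Set (320)·k + (-1829) = 731  ⇒  (320)·k = 2560  ⇒  k = 8.

8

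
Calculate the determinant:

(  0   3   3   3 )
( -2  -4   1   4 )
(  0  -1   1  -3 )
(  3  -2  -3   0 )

246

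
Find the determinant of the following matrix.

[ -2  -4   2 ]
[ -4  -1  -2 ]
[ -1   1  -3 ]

The determinant is 20.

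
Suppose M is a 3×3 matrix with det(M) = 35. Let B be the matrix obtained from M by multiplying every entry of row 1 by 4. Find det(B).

|B| = 140

Scaling one row by 4 multiplies the determinant by 4.
det(B) = (4)·(35) = 140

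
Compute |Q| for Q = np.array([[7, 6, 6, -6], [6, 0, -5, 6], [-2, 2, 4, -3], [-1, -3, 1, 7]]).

The determinant is 817.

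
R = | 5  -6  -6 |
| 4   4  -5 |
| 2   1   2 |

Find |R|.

Expand along column 1:
  + 5 · |4 -5; 1 2| = 5·(8 − (-5)) = 65
  − 4 · |-6 -6; 1 2| = −4·(-12 − (-6)) = 24
  + 2 · |-6 -6; 4 -5| = 2·(30 − (-24)) = 108
Sum: (65) + (24) + (108) = 197

det(R) = 197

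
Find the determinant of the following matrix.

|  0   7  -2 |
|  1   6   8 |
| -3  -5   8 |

The determinant is -250.

Expand along column 1:
  − 1 · |7 -2; -5 8| = −1·(56 − 10) = -46
  + (-3) · |7 -2; 6 8| = (-3)·(56 − (-12)) = -204
Sum: (-46) + (-204) = -250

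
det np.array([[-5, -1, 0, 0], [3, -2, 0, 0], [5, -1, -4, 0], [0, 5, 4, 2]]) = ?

-104

The matrix is block lower-triangular with a 2×2 block and a 2×2 block on the diagonal, so its determinant equals the product of the determinants of the diagonal blocks.
det of the 2×2 block = 13
det of the 2×2 block = -8
det = (13)·(-8) = -104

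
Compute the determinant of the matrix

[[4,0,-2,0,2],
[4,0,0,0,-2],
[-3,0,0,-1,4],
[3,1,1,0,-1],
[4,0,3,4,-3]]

The determinant is -120.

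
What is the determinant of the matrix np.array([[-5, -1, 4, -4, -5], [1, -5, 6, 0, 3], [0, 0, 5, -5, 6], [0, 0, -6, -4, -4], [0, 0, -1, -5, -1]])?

The matrix is block upper-triangular with a 2×2 block and a 3×3 block on the diagonal, so its determinant equals the product of the determinants of the diagonal blocks.
det of the 2×2 block = 26
det of the 3×3 block = 86
det = (26)·(86) = 2236

The determinant is 2236.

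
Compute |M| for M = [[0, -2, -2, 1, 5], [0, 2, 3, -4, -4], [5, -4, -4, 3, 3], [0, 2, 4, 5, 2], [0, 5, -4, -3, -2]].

Expand along column 1 (it has 4 zeros):
  + (5) · M_31   where M_31 = det([-2 -2 1 5; 2 3 -4 -4; 2 4 5 2; 5 -4 -3 -2]) = -743
det = (+1)·(5)·(-743) = -3715

det(M) = -3715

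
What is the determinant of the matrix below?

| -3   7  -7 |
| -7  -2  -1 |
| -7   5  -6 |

47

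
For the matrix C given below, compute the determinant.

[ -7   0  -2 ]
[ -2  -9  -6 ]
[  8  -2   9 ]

499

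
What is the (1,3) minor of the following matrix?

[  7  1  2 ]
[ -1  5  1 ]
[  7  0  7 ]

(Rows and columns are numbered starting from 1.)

Delete row 1 and column 3; the remaining 2×2 submatrix is [-1 5; 7 0].
Its determinant is (-1)·0 − 5·7 = -35.

-35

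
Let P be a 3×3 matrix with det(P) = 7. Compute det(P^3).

det(P^3) = (det P)^3 = (7)^3 = 343

343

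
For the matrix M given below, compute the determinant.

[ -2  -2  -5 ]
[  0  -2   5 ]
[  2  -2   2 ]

Expand along row 2:
  + (-2) · |-2 -5; 2 2| = (-2)·(-4 − (-10)) = -12
  − 5 · |-2 -2; 2 -2| = −5·(4 − (-4)) = -40
Sum: (-12) + (-40) = -52

det(M) = -52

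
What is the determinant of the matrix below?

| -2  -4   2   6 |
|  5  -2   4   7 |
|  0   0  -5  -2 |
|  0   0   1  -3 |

The matrix is block upper-triangular with a 2×2 block and a 2×2 block on the diagonal, so its determinant equals the product of the determinants of the diagonal blocks.
det of the 2×2 block = 24
det of the 2×2 block = 17
det = (24)·(17) = 408

The determinant is 408.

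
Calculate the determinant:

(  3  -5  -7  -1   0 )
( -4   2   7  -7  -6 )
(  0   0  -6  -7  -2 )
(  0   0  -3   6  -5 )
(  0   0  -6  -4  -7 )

The matrix is block upper-triangular with a 2×2 block and a 3×3 block on the diagonal, so its determinant equals the product of the determinants of the diagonal blocks.
det of the 2×2 block = -14
det of the 3×3 block = 213
det = (-14)·(213) = -2982

-2982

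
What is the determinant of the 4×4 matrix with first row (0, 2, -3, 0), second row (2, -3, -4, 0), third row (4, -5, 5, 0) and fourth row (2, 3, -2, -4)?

Expand along column 4 (it has 3 zeros):
  + (-4) · M_44   where M_44 = det([0 2 -3; 2 -3 -4; 4 -5 5]) = -58
det = (+1)·(-4)·(-58) = 232

232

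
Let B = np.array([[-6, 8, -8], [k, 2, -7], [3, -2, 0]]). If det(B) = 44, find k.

5

Expanding along the column containing k, det(B) is linear in k: det(B) = (16)·k + (-36).
Set (16)·k + (-36) = 44  ⇒  (16)·k = 80  ⇒  k = 5.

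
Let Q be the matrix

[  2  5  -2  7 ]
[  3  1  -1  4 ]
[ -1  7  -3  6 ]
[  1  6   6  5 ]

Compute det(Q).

-28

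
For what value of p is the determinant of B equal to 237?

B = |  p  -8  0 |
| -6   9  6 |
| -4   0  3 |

7

Expanding along the row containing p, det(B) is linear in p: det(B) = (27)·p + (48).
Set (27)·p + (48) = 237  ⇒  (27)·p = 189  ⇒  p = 7.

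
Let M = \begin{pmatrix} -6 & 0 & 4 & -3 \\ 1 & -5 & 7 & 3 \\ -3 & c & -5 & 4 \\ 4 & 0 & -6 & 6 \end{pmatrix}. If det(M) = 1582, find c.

c = 8

Expanding along the column containing c, det(M) is linear in c: det(M) = (234)·c + (-290).
Set (234)·c + (-290) = 1582  ⇒  (234)·c = 1872  ⇒  c = 8.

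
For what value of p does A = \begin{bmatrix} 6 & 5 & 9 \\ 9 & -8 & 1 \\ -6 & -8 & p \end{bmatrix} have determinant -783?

Expanding along the row containing p, det(A) is linear in p: det(A) = (-93)·p + (-1062).
Set (-93)·p + (-1062) = -783  ⇒  (-93)·p = 279  ⇒  p = -3.

p = -3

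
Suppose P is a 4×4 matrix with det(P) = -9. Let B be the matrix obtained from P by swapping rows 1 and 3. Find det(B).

9

Swapping two rows multiplies the determinant by −1.
det(B) = (-1)·(-9) = 9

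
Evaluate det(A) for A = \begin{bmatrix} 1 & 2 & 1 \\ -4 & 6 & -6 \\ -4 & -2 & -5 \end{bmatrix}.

-2

Expand along column 1:
  + 1 · |6 -6; -2 -5| = 1·(-30 − 12) = -42
  − (-4) · |2 1; -2 -5| = −(-4)·(-10 − (-2)) = -32
  + (-4) · |2 1; 6 -6| = (-4)·(-12 − 6) = 72
Sum: (-42) + (-32) + (72) = -2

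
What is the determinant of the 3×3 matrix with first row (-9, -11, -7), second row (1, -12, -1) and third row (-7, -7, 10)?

The determinant is 1813.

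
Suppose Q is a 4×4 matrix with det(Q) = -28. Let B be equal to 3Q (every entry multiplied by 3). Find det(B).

-2268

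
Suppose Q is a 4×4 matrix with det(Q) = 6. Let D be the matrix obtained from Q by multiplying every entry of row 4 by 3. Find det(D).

det(D) = 18

Scaling one row by 3 multiplies the determinant by 3.
det(D) = (3)·(6) = 18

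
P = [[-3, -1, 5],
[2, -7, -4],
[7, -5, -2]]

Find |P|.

237

Expand along column 1:
  + (-3) · |-7 -4; -5 -2| = (-3)·(14 − 20) = 18
  − 2 · |-1 5; -5 -2| = −2·(2 − (-25)) = -54
  + 7 · |-1 5; -7 -4| = 7·(4 − (-35)) = 273
Sum: (18) + (-54) + (273) = 237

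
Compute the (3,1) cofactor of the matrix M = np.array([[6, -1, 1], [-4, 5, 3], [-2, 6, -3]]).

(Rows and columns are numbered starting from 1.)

-8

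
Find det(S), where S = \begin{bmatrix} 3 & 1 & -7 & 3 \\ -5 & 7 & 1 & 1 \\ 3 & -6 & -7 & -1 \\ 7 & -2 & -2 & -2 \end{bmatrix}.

1146

Expand along row 1:
  + (3) · M_11   where M_11 = det([7 1 1; -6 -7 -1; -2 -2 -2]) = 72
  − (1) · M_12   where M_12 = det([-5 1 1; 3 -7 -1; 7 -2 -2]) = -18
  + (-7) · M_13   where M_13 = det([-5 7 1; 3 -6 -1; 7 -2 -2]) = -21
  − (3) · M_14   where M_14 = det([-5 7 1; 3 -6 -7; 7 -2 -2]) = -255
det = (+1)·(3)·(72) + (-1)·(1)·(-18) + (+1)·(-7)·(-21) + (-1)·(3)·(-255) = 1146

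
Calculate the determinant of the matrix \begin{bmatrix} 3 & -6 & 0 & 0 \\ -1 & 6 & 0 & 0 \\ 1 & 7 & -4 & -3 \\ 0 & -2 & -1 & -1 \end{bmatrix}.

The determinant is 12.

The matrix is block lower-triangular with a 2×2 block and a 2×2 block on the diagonal, so its determinant equals the product of the determinants of the diagonal blocks.
det of the 2×2 block = 12
det of the 2×2 block = 1
det = (12)·(1) = 12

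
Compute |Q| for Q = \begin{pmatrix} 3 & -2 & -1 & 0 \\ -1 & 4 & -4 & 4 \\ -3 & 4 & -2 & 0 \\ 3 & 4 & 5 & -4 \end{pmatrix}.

376

Expand along column 4 (it has 2 zeros):
  + (4) · M_24   where M_24 = det([3 -2 -1; -3 4 -2; 3 4 5]) = 90
  + (-4) · M_44   where M_44 = det([3 -2 -1; -1 4 -4; -3 4 -2]) = -4
det = (+1)·(4)·(90) + (+1)·(-4)·(-4) = 376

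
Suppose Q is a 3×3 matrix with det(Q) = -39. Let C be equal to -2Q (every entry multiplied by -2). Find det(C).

The determinant is 312.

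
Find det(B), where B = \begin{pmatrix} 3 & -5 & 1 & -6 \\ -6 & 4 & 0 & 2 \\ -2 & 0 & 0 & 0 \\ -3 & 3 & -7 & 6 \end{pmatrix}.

-160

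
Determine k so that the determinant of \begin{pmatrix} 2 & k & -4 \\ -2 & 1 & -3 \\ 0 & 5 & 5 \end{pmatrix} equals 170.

k = 9

Expanding along the row containing k, det(B) is linear in k: det(B) = (10)·k + (80).
Set (10)·k + (80) = 170  ⇒  (10)·k = 90  ⇒  k = 9.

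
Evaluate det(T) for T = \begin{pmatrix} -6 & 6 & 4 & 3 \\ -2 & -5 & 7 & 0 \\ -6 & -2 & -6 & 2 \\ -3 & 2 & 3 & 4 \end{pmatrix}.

Expand along row 2 (it has 1 zero):
  − (-2) · M_21   where M_21 = det([6 4 3; -2 -6 2; 2 3 4]) = -114
  + (-5) · M_22   where M_22 = det([-6 4 3; -6 -6 2; -3 3 4]) = 144
  − (7) · M_23   where M_23 = det([-6 6 3; -6 -2 2; -3 2 4]) = 126
det = (-1)·(-2)·(-114) + (+1)·(-5)·(144) + (-1)·(7)·(126) = -1830

-1830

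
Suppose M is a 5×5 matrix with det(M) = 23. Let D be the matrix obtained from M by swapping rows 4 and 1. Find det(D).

-23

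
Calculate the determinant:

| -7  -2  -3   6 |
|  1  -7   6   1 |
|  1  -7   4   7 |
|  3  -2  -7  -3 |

Expand along row 1:
  + (-7) · M_11   where M_11 = det([-7 6 1; -7 4 7; -2 -7 -3]) = -412
  − (-2) · M_12   where M_12 = det([1 6 1; 1 4 7; 3 -7 -3]) = 162
  + (-3) · M_13   where M_13 = det([1 -7 1; 1 -7 7; 3 -2 -3]) = -114
  − (6) · M_14   where M_14 = det([1 -7 6; 1 -7 4; 3 -2 -7]) = 38
det = (+1)·(-7)·(-412) + (-1)·(-2)·(162) + (+1)·(-3)·(-114) + (-1)·(6)·(38) = 3322

3322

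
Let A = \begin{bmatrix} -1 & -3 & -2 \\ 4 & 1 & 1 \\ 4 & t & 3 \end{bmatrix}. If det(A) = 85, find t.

t = -8

Expanding along the row containing t, det(A) is linear in t: det(A) = (-7)·t + (29).
Set (-7)·t + (29) = 85  ⇒  (-7)·t = 56  ⇒  t = -8.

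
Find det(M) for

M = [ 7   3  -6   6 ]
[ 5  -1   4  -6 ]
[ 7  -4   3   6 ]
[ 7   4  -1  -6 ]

Expand along row 1:
  + (7) · M_11   where M_11 = det([-1 4 -6; -4 3 6; 4 -1 -6]) = 60
  − (3) · M_12   where M_12 = det([5 4 -6; 7 3 6; 7 -1 -6]) = 444
  + (-6) · M_13   where M_13 = det([5 -1 -6; 7 -4 6; 7 4 -6]) = -420
  − (6) · M_14   where M_14 = det([5 -1 4; 7 -4 3; 7 4 -1]) = 156
det = (+1)·(7)·(60) + (-1)·(3)·(444) + (+1)·(-6)·(-420) + (-1)·(6)·(156) = 672

The determinant is 672.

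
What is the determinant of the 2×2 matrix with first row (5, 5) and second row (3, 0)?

-15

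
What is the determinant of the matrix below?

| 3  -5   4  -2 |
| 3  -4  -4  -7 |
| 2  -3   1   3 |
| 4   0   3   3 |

Expand along row 4 (it has 1 zero):
  − (4) · M_41   where M_41 = det([-5 4 -2; -4 -4 -7; -3 1 3]) = 189
  − (3) · M_43   where M_43 = det([3 -5 -2; 3 -4 -7; 2 -3 3]) = 18
  + (3) · M_44   where M_44 = det([3 -5 4; 3 -4 -4; 2 -3 1]) = 3
det = (-1)·(4)·(189) + (-1)·(3)·(18) + (+1)·(3)·(3) = -801

The determinant is -801.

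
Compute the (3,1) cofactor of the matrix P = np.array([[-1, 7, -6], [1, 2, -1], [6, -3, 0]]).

Delete row 3 and column 1; the remaining 2×2 submatrix is [7 -6; 2 -1].
Its determinant is 7·(-1) − (-6)·2 = 5.
The cofactor carries sign (−1)^(3+1) = +1, so C_{3,1} = +(5) = 5.

5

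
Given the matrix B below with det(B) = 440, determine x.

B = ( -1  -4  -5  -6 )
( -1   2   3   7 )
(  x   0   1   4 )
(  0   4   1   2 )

Expanding along the column containing x, det(B) is linear in x: det(B) = (-56)·x + (-64).
Set (-56)·x + (-64) = 440  ⇒  (-56)·x = 504  ⇒  x = -9.

-9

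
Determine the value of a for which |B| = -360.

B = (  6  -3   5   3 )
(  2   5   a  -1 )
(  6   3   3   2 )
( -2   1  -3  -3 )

-6

Expanding along the column containing a, det(B) is linear in a: det(B) = (72)·a + (72).
Set (72)·a + (72) = -360  ⇒  (72)·a = -432  ⇒  a = -6.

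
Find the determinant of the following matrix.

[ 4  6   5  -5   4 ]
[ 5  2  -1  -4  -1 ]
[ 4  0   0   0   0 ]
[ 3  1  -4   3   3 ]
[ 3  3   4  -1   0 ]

Expand along row 3 (it has 4 zeros):
  + (4) · M_31   where M_31 = det([6 5 -5 4; 2 -1 -4 -1; 1 -4 3 3; 3 4 -1 0]) = 447
det = (+1)·(4)·(447) = 1788

1788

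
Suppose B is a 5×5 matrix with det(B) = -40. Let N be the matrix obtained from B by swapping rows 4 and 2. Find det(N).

Swapping two rows multiplies the determinant by −1.
det(N) = (-1)·(-40) = 40

det(N) = 40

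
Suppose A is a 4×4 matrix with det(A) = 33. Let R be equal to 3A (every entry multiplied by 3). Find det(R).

det(R) = 2673

For a 4×4 matrix, det(3A) = 3^4·det(A) = 81·det(A).
det(R) = (81)·(33) = 2673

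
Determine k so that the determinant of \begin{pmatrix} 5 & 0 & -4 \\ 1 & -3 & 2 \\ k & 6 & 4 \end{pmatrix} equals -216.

Expanding along the row containing k, det(M) is linear in k: det(M) = (-12)·k + (-144).
Set (-12)·k + (-144) = -216  ⇒  (-12)·k = -72  ⇒  k = 6.

6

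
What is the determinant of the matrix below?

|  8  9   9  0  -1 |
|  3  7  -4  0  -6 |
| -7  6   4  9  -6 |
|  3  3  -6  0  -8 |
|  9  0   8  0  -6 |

The determinant is -5796.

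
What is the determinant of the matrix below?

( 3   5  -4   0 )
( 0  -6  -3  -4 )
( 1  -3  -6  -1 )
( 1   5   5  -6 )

-168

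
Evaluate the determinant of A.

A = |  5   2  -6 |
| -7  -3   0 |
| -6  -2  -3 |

27

Expand along row 2:
  − (-7) · |2 -6; -2 -3| = −(-7)·(-6 − 12) = -126
  + (-3) · |5 -6; -6 -3| = (-3)·(-15 − 36) = 153
Sum: (-126) + (153) = 27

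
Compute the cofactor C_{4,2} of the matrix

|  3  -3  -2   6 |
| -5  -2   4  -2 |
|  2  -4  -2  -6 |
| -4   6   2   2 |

-4

Delete row 4 and column 2; the remaining 3×3 submatrix is [3 -2 6; -5 4 -2; 2 -2 -6].
Its determinant is -4.
The cofactor carries sign (−1)^(4+2) = +1, so C_{4,2} = +(-4) = -4.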